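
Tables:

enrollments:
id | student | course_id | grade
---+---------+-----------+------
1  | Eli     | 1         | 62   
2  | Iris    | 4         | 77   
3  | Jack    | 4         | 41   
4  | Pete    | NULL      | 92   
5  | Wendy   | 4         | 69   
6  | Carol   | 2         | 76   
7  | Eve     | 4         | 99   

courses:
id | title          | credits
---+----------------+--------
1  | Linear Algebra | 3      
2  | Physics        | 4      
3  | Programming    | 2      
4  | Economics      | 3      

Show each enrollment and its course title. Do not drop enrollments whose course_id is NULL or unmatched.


LEFT JOIN keeps every row from enrollments (the left table); where course_id has no match in courses, the course columns become NULL. Walk through each enrollment:
  - enrollment 1 (Eli): course_id=1 -> matches Linear Algebra
  - enrollment 2 (Iris): course_id=4 -> matches Economics
  - enrollment 3 (Jack): course_id=4 -> matches Economics
  - enrollment 4 (Pete): course_id=NULL, no match -> kept with NULL
  - enrollment 5 (Wendy): course_id=4 -> matches Economics
  - enrollment 6 (Carol): course_id=2 -> matches Physics
  - enrollment 7 (Eve): course_id=4 -> matches Economics
All 7 rows appear; 1 has NULL course.

SQL:
SELECT a.student, b.title AS course
FROM enrollments a
LEFT JOIN courses b ON a.course_id = b.id

Result:
student | course        
--------+---------------
Eli     | Linear Algebra
Iris    | Economics     
Jack    | Economics     
Pete    | NULL          
Wendy   | Economics     
Carol   | Physics       
Eve     | Economics     


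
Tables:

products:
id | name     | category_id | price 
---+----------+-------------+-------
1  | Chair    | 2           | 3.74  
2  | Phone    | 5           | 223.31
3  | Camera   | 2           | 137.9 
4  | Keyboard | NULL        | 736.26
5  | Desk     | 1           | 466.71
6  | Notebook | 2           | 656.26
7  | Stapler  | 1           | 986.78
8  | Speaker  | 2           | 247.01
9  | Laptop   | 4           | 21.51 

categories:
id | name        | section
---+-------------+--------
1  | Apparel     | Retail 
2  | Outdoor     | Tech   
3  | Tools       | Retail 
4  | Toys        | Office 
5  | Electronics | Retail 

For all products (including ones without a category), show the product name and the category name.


LEFT JOIN keeps every row from products (the left table); where category_id has no match in categories, the category columns become NULL. Walk through each product:
  - product 1 (Chair): category_id=2 -> matches Outdoor
  - product 2 (Phone): category_id=5 -> matches Electronics
  - product 3 (Camera): category_id=2 -> matches Outdoor
  - product 4 (Keyboard): category_id=NULL, no match -> kept with NULL
  - product 5 (Desk): category_id=1 -> matches Apparel
  - product 6 (Notebook): category_id=2 -> matches Outdoor
  - product 7 (Stapler): category_id=1 -> matches Apparel
  - product 8 (Speaker): category_id=2 -> matches Outdoor
  - product 9 (Laptop): category_id=4 -> matches Toys
All 9 rows appear; 1 has NULL category.

SQL:
SELECT a.name, b.name AS category
FROM products a
LEFT JOIN categories b ON a.category_id = b.id

Result:
name     | category   
---------+------------
Chair    | Outdoor    
Phone    | Electronics
Camera   | Outdoor    
Keyboard | NULL       
Desk     | Apparel    
Notebook | Outdoor    
Stapler  | Apparel    
Speaker  | Outdoor    
Laptop   | Toys       


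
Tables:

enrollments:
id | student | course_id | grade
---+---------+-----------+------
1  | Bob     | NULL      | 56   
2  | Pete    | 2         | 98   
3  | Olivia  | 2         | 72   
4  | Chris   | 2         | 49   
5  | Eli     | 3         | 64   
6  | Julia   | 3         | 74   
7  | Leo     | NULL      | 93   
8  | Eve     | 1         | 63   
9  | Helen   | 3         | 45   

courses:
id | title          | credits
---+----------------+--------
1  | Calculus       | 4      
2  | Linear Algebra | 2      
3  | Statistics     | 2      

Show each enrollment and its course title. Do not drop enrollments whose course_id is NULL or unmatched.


LEFT JOIN keeps every row from enrollments (the left table); where course_id has no match in courses, the course columns become NULL. Walk through each enrollment:
  - enrollment 1 (Bob): course_id=NULL, no match -> kept with NULL
  - enrollment 2 (Pete): course_id=2 -> matches Linear Algebra
  - enrollment 3 (Olivia): course_id=2 -> matches Linear Algebra
  - enrollment 4 (Chris): course_id=2 -> matches Linear Algebra
  - enrollment 5 (Eli): course_id=3 -> matches Statistics
  - enrollment 6 (Julia): course_id=3 -> matches Statistics
  - enrollment 7 (Leo): course_id=NULL, no match -> kept with NULL
  - enrollment 8 (Eve): course_id=1 -> matches Calculus
  - enrollment 9 (Helen): course_id=3 -> matches Statistics
All 9 rows appear; 2 have NULL course.

SQL:
SELECT a.student, b.title AS course
FROM enrollments a
LEFT JOIN courses b ON a.course_id = b.id

Result:
student | course        
--------+---------------
Bob     | NULL          
Pete    | Linear Algebra
Olivia  | Linear Algebra
Chris   | Linear Algebra
Eli     | Statistics    
Julia   | Statistics    
Leo     | NULL          
Eve     | Calculus      
Helen   | Statistics    


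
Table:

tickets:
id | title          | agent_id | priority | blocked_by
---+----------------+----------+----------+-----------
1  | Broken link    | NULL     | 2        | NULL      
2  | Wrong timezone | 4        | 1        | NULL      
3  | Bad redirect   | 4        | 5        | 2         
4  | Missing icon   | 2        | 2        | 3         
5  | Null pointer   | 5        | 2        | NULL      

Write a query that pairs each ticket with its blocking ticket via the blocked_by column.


This is a self-join: tickets is joined to a second copy of itself, matching each row's blocked_by to another row's id. Use LEFT JOIN so rows with blocked_by=NULL are kept.
  - ticket 1 (Broken link): blocked_by=NULL -> NULL
  - ticket 2 (Wrong timezone): blocked_by=NULL -> NULL
  - ticket 3 (Bad redirect): blocked_by=2 -> Wrong timezone
  - ticket 4 (Missing icon): blocked_by=3 -> Bad redirect
  - ticket 5 (Null pointer): blocked_by=NULL -> NULL

SQL:
SELECT a.title AS item, b.title AS blocked_by
FROM tickets a
LEFT JOIN tickets b ON a.blocked_by = b.id

Result:
item           | blocked_by    
---------------+---------------
Broken link    | NULL          
Wrong timezone | NULL          
Bad redirect   | Wrong timezone
Missing icon   | Bad redirect  
Null pointer   | NULL          


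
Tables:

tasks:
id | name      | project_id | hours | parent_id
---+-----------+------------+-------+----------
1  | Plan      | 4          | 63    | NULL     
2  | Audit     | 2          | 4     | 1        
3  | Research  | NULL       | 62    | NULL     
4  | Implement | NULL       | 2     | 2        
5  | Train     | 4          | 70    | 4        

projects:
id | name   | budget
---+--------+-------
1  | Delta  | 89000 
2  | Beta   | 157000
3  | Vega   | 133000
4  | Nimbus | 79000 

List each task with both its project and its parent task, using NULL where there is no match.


Two LEFT JOINs from the same base table tasks: one to projects via project_id, one to tasks itself via parent_id. Both are LEFT so every task is preserved.
Match against projects:
  - task 1 (Plan): project_id=4 -> matches Nimbus
  - task 2 (Audit): project_id=2 -> matches Beta
  - task 3 (Research): project_id=NULL, no match -> kept with NULL
  - task 4 (Implement): project_id=NULL, no match -> kept with NULL
  - task 5 (Train): project_id=4 -> matches Nimbus
Match against tasks (self):
  - task 1 (Plan): parent_id=NULL -> NULL
  - task 2 (Audit): parent_id=1 -> Plan
  - task 3 (Research): parent_id=NULL -> NULL
  - task 4 (Implement): parent_id=2 -> Audit
  - task 5 (Train): parent_id=4 -> Implement

SQL:
SELECT a.name, b.name AS project, c.name AS parent
FROM tasks a
LEFT JOIN projects b ON a.project_id = b.id
LEFT JOIN tasks c ON a.parent_id = c.id

Result:
name      | project | parent   
----------+---------+----------
Plan      | Nimbus  | NULL     
Audit     | Beta    | Plan     
Research  | NULL    | NULL     
Implement | NULL    | Audit    
Train     | Nimbus  | Implement


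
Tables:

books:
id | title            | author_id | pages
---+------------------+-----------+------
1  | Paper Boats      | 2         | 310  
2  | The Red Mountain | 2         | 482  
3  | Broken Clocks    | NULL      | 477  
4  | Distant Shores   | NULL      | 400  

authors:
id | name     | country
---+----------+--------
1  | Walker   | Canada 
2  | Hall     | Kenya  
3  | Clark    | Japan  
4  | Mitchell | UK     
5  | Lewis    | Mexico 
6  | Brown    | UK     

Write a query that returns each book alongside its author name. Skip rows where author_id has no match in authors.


INNER JOIN keeps only books rows whose author_id matches an id in authors. Walk through each book:
  - book 1 (Paper Boats): author_id=2 -> matches Hall
  - book 2 (The Red Mountain): author_id=2 -> matches Hall
  - book 3 (Broken Clocks): author_id=NULL, no match -> dropped
  - book 4 (Distant Shores): author_id=NULL, no match -> dropped
So 2 of 4 rows are dropped.

SQL:
SELECT a.title, b.name AS author
FROM books a
INNER JOIN authors b ON a.author_id = b.id

Result:
title            | author
-----------------+-------
Paper Boats      | Hall  
The Red Mountain | Hall  


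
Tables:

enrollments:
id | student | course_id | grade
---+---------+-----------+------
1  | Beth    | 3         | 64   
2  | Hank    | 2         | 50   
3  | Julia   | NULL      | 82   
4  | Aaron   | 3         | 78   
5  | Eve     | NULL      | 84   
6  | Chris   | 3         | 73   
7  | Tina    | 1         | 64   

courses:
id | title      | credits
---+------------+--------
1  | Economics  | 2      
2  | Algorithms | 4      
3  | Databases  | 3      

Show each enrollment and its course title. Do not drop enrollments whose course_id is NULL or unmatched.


LEFT JOIN keeps every row from enrollments (the left table); where course_id has no match in courses, the course columns become NULL. Walk through each enrollment:
  - enrollment 1 (Beth): course_id=3 -> matches Databases
  - enrollment 2 (Hank): course_id=2 -> matches Algorithms
  - enrollment 3 (Julia): course_id=NULL, no match -> kept with NULL
  - enrollment 4 (Aaron): course_id=3 -> matches Databases
  - enrollment 5 (Eve): course_id=NULL, no match -> kept with NULL
  - enrollment 6 (Chris): course_id=3 -> matches Databases
  - enrollment 7 (Tina): course_id=1 -> matches Economics
All 7 rows appear; 2 have NULL course.

SQL:
SELECT a.student, b.title AS course
FROM enrollments a
LEFT JOIN courses b ON a.course_id = b.id

Result:
student | course    
--------+-----------
Beth    | Databases 
Hank    | Algorithms
Julia   | NULL      
Aaron   | Databases 
Eve     | NULL      
Chris   | Databases 
Tina    | Economics 


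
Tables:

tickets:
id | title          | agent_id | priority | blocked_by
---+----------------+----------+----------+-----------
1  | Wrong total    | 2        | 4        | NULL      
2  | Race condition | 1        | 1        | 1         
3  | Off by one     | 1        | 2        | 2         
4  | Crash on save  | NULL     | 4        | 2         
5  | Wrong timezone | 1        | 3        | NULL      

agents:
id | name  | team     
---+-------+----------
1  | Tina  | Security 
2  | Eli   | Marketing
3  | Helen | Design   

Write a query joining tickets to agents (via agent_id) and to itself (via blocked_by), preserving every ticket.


Two LEFT JOINs from the same base table tickets: one to agents via agent_id, one to tickets itself via blocked_by. Both are LEFT so every ticket is preserved.
Match against agents:
  - ticket 1 (Wrong total): agent_id=2 -> matches Eli
  - ticket 2 (Race condition): agent_id=1 -> matches Tina
  - ticket 3 (Off by one): agent_id=1 -> matches Tina
  - ticket 4 (Crash on save): agent_id=NULL, no match -> kept with NULL
  - ticket 5 (Wrong timezone): agent_id=1 -> matches Tina
Match against tickets (self):
  - ticket 1 (Wrong total): blocked_by=NULL -> NULL
  - ticket 2 (Race condition): blocked_by=1 -> Wrong total
  - ticket 3 (Off by one): blocked_by=2 -> Race condition
  - ticket 4 (Crash on save): blocked_by=2 -> Race condition
  - ticket 5 (Wrong timezone): blocked_by=NULL -> NULL

SQL:
SELECT a.title, b.name AS agent, c.title AS blocked_by
FROM tickets a
LEFT JOIN agents b ON a.agent_id = b.id
LEFT JOIN tickets c ON a.blocked_by = c.id

Result:
title          | agent | blocked_by    
---------------+-------+---------------
Wrong total    | Eli   | NULL          
Race condition | Tina  | Wrong total   
Off by one     | Tina  | Race condition
Crash on save  | NULL  | Race condition
Wrong timezone | Tina  | NULL          


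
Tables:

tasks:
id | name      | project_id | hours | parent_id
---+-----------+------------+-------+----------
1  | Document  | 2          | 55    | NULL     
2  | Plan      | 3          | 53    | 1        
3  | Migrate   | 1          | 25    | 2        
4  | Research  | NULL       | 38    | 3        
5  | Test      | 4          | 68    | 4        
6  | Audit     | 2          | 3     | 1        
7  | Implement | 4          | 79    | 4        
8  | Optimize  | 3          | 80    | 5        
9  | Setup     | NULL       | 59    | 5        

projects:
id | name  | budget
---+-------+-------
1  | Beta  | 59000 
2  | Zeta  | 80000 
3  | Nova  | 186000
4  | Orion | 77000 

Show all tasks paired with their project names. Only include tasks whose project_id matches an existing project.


INNER JOIN keeps only tasks rows whose project_id matches an id in projects. Walk through each task:
  - task 1 (Document): project_id=2 -> matches Zeta
  - task 2 (Plan): project_id=3 -> matches Nova
  - task 3 (Migrate): project_id=1 -> matches Beta
  - task 4 (Research): project_id=NULL, no match -> dropped
  - task 5 (Test): project_id=4 -> matches Orion
  - task 6 (Audit): project_id=2 -> matches Zeta
  - task 7 (Implement): project_id=4 -> matches Orion
  - task 8 (Optimize): project_id=3 -> matches Nova
  - task 9 (Setup): project_id=NULL, no match -> dropped
So 2 of 9 rows are dropped.

SQL:
SELECT a.name, b.name AS project
FROM tasks a
INNER JOIN projects b ON a.project_id = b.id

Result:
name      | project
----------+--------
Document  | Zeta   
Plan      | Nova   
Migrate   | Beta   
Test      | Orion  
Audit     | Zeta   
Implement | Orion  
Optimize  | Nova   


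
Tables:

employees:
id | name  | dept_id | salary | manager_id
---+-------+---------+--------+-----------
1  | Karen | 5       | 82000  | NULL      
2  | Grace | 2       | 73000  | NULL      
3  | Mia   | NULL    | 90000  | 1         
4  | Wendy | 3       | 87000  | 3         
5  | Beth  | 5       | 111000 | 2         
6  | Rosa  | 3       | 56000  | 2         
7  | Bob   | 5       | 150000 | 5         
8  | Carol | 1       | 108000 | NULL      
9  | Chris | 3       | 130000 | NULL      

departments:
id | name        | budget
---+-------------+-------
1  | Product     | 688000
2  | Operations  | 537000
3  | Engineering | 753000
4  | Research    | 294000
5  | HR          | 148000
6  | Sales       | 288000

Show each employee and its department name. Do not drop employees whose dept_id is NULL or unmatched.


LEFT JOIN keeps every row from employees (the left table); where dept_id has no match in departments, the department columns become NULL. Walk through each employee:
  - employee 1 (Karen): dept_id=5 -> matches HR
  - employee 2 (Grace): dept_id=2 -> matches Operations
  - employee 3 (Mia): dept_id=NULL, no match -> kept with NULL
  - employee 4 (Wendy): dept_id=3 -> matches Engineering
  - employee 5 (Beth): dept_id=5 -> matches HR
  - employee 6 (Rosa): dept_id=3 -> matches Engineering
  - employee 7 (Bob): dept_id=5 -> matches HR
  - employee 8 (Carol): dept_id=1 -> matches Product
  - employee 9 (Chris): dept_id=3 -> matches Engineering
All 9 rows appear; 1 has NULL department.

SQL:
SELECT a.name, b.name AS department
FROM employees a
LEFT JOIN departments b ON a.dept_id = b.id

Result:
name  | department 
------+------------
Karen | HR         
Grace | Operations 
Mia   | NULL       
Wendy | Engineering
Beth  | HR         
Rosa  | Engineering
Bob   | HR         
Carol | Product    
Chris | Engineering


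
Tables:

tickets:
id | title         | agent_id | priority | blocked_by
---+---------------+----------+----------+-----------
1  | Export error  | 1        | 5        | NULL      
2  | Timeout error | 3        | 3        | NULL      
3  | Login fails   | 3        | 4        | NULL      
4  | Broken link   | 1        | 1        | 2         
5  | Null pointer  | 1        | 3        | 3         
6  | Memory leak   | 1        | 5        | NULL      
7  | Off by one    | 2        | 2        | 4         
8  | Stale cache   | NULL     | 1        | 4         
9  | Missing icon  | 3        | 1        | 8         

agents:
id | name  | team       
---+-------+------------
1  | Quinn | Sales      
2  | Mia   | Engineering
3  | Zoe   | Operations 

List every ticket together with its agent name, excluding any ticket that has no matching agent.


INNER JOIN keeps only tickets rows whose agent_id matches an id in agents. Walk through each ticket:
  - ticket 1 (Export error): agent_id=1 -> matches Quinn
  - ticket 2 (Timeout error): agent_id=3 -> matches Zoe
  - ticket 3 (Login fails): agent_id=3 -> matches Zoe
  - ticket 4 (Broken link): agent_id=1 -> matches Quinn
  - ticket 5 (Null pointer): agent_id=1 -> matches Quinn
  - ticket 6 (Memory leak): agent_id=1 -> matches Quinn
  - ticket 7 (Off by one): agent_id=2 -> matches Mia
  - ticket 8 (Stale cache): agent_id=NULL, no match -> dropped
  - ticket 9 (Missing icon): agent_id=3 -> matches Zoe
So 1 of 9 rows is dropped.

SQL:
SELECT a.title, b.name AS agent
FROM tickets a
INNER JOIN agents b ON a.agent_id = b.id

Result:
title         | agent
--------------+------
Export error  | Quinn
Timeout error | Zoe  
Login fails   | Zoe  
Broken link   | Quinn
Null pointer  | Quinn
Memory leak   | Quinn
Off by one    | Mia  
Missing icon  | Zoe  


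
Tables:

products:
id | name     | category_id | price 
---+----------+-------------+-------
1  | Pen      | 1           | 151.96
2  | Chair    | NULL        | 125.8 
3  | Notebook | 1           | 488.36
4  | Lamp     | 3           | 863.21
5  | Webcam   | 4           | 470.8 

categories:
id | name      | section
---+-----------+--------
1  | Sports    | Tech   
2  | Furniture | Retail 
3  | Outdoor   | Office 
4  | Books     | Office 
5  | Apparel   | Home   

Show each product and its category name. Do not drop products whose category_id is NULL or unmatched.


LEFT JOIN keeps every row from products (the left table); where category_id has no match in categories, the category columns become NULL. Walk through each product:
  - product 1 (Pen): category_id=1 -> matches Sports
  - product 2 (Chair): category_id=NULL, no match -> kept with NULL
  - product 3 (Notebook): category_id=1 -> matches Sports
  - product 4 (Lamp): category_id=3 -> matches Outdoor
  - product 5 (Webcam): category_id=4 -> matches Books
All 5 rows appear; 1 has NULL category.

SQL:
SELECT a.name, b.name AS category
FROM products a
LEFT JOIN categories b ON a.category_id = b.id

Result:
name     | category
---------+---------
Pen      | Sports  
Chair    | NULL    
Notebook | Sports  
Lamp     | Outdoor 
Webcam   | Books   


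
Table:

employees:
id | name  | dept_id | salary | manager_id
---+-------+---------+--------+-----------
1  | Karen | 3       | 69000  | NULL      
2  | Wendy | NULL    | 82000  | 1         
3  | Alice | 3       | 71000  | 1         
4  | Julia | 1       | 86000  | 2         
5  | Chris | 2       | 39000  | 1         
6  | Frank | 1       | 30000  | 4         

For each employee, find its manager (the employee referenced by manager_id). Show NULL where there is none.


This is a self-join: employees is joined to a second copy of itself, matching each row's manager_id to another row's id. Use LEFT JOIN so rows with manager_id=NULL are kept.
  - employee 1 (Karen): manager_id=NULL -> NULL
  - employee 2 (Wendy): manager_id=1 -> Karen
  - employee 3 (Alice): manager_id=1 -> Karen
  - employee 4 (Julia): manager_id=2 -> Wendy
  - employee 5 (Chris): manager_id=1 -> Karen
  - employee 6 (Frank): manager_id=4 -> Julia

SQL:
SELECT a.name AS item, b.name AS manager
FROM employees a
LEFT JOIN employees b ON a.manager_id = b.id

Result:
item  | manager
------+--------
Karen | NULL   
Wendy | Karen  
Alice | Karen  
Julia | Wendy  
Chris | Karen  
Frank | Julia  


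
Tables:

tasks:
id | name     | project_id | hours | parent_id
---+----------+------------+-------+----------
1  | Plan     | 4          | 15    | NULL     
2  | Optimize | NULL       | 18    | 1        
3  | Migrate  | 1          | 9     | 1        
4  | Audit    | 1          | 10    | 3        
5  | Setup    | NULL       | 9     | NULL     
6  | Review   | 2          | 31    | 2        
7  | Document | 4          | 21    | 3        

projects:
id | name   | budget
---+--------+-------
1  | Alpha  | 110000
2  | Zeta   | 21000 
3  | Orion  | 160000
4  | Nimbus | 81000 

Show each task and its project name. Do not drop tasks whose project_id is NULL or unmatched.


LEFT JOIN keeps every row from tasks (the left table); where project_id has no match in projects, the project columns become NULL. Walk through each task:
  - task 1 (Plan): project_id=4 -> matches Nimbus
  - task 2 (Optimize): project_id=NULL, no match -> kept with NULL
  - task 3 (Migrate): project_id=1 -> matches Alpha
  - task 4 (Audit): project_id=1 -> matches Alpha
  - task 5 (Setup): project_id=NULL, no match -> kept with NULL
  - task 6 (Review): project_id=2 -> matches Zeta
  - task 7 (Document): project_id=4 -> matches Nimbus
All 7 rows appear; 2 have NULL project.

SQL:
SELECT a.name, b.name AS project
FROM tasks a
LEFT JOIN projects b ON a.project_id = b.id

Result:
name     | project
---------+--------
Plan     | Nimbus 
Optimize | NULL   
Migrate  | Alpha  
Audit    | Alpha  
Setup    | NULL   
Review   | Zeta   
Document | Nimbus 


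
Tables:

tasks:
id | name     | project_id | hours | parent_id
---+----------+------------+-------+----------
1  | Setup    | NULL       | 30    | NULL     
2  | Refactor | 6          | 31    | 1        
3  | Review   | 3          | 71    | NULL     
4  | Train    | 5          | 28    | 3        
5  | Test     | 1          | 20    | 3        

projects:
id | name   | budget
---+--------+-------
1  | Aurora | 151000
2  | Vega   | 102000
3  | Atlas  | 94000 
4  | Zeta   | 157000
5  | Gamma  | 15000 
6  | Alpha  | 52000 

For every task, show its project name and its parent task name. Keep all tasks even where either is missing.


Two LEFT JOINs from the same base table tasks: one to projects via project_id, one to tasks itself via parent_id. Both are LEFT so every task is preserved.
Match against projects:
  - task 1 (Setup): project_id=NULL, no match -> kept with NULL
  - task 2 (Refactor): project_id=6 -> matches Alpha
  - task 3 (Review): project_id=3 -> matches Atlas
  - task 4 (Train): project_id=5 -> matches Gamma
  - task 5 (Test): project_id=1 -> matches Aurora
Match against tasks (self):
  - task 1 (Setup): parent_id=NULL -> NULL
  - task 2 (Refactor): parent_id=1 -> Setup
  - task 3 (Review): parent_id=NULL -> NULL
  - task 4 (Train): parent_id=3 -> Review
  - task 5 (Test): parent_id=3 -> Review

SQL:
SELECT a.name, b.name AS project, c.name AS parent
FROM tasks a
LEFT JOIN projects b ON a.project_id = b.id
LEFT JOIN tasks c ON a.parent_id = c.id

Result:
name     | project | parent
---------+---------+-------
Setup    | NULL    | NULL  
Refactor | Alpha   | Setup 
Review   | Atlas   | NULL  
Train    | Gamma   | Review
Test     | Aurora  | Review


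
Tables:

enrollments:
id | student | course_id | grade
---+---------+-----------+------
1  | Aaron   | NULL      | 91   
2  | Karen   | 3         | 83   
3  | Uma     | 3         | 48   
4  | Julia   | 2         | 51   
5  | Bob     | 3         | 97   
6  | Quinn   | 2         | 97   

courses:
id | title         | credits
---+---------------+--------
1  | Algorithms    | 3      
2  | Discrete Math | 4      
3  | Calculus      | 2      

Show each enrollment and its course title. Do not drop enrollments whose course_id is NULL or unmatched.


LEFT JOIN keeps every row from enrollments (the left table); where course_id has no match in courses, the course columns become NULL. Walk through each enrollment:
  - enrollment 1 (Aaron): course_id=NULL, no match -> kept with NULL
  - enrollment 2 (Karen): course_id=3 -> matches Calculus
  - enrollment 3 (Uma): course_id=3 -> matches Calculus
  - enrollment 4 (Julia): course_id=2 -> matches Discrete Math
  - enrollment 5 (Bob): course_id=3 -> matches Calculus
  - enrollment 6 (Quinn): course_id=2 -> matches Discrete Math
All 6 rows appear; 1 has NULL course.

SQL:
SELECT a.student, b.title AS course
FROM enrollments a
LEFT JOIN courses b ON a.course_id = b.id

Result:
student | course       
--------+--------------
Aaron   | NULL         
Karen   | Calculus     
Uma     | Calculus     
Julia   | Discrete Math
Bob     | Calculus     
Quinn   | Discrete Math


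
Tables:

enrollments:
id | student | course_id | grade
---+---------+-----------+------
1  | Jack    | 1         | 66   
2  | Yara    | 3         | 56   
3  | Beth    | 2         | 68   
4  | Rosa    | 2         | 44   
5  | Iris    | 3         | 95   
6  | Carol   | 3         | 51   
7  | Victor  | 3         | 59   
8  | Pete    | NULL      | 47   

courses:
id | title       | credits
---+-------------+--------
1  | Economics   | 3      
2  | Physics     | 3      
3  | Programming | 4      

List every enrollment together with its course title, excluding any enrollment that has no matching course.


INNER JOIN keeps only enrollments rows whose course_id matches an id in courses. Walk through each enrollment:
  - enrollment 1 (Jack): course_id=1 -> matches Economics
  - enrollment 2 (Yara): course_id=3 -> matches Programming
  - enrollment 3 (Beth): course_id=2 -> matches Physics
  - enrollment 4 (Rosa): course_id=2 -> matches Physics
  - enrollment 5 (Iris): course_id=3 -> matches Programming
  - enrollment 6 (Carol): course_id=3 -> matches Programming
  - enrollment 7 (Victor): course_id=3 -> matches Programming
  - enrollment 8 (Pete): course_id=NULL, no match -> dropped
So 1 of 8 rows is dropped.

SQL:
SELECT a.student, b.title AS course
FROM enrollments a
INNER JOIN courses b ON a.course_id = b.id

Result:
student | course     
--------+------------
Jack    | Economics  
Yara    | Programming
Beth    | Physics    
Rosa    | Physics    
Iris    | Programming
Carol   | Programming
Victor  | Programming


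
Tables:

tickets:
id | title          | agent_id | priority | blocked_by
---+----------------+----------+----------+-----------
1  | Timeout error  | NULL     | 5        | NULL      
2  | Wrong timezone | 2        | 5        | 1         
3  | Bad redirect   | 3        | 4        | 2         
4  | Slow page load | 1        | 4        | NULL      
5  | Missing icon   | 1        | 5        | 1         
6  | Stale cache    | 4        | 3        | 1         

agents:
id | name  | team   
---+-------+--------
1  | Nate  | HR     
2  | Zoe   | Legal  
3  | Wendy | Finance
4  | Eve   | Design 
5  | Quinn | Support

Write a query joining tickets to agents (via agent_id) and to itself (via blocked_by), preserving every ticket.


Two LEFT JOINs from the same base table tickets: one to agents via agent_id, one to tickets itself via blocked_by. Both are LEFT so every ticket is preserved.
Match against agents:
  - ticket 1 (Timeout error): agent_id=NULL, no match -> kept with NULL
  - ticket 2 (Wrong timezone): agent_id=2 -> matches Zoe
  - ticket 3 (Bad redirect): agent_id=3 -> matches Wendy
  - ticket 4 (Slow page load): agent_id=1 -> matches Nate
  - ticket 5 (Missing icon): agent_id=1 -> matches Nate
  - ticket 6 (Stale cache): agent_id=4 -> matches Eve
Match against tickets (self):
  - ticket 1 (Timeout error): blocked_by=NULL -> NULL
  - ticket 2 (Wrong timezone): blocked_by=1 -> Timeout error
  - ticket 3 (Bad redirect): blocked_by=2 -> Wrong timezone
  - ticket 4 (Slow page load): blocked_by=NULL -> NULL
  - ticket 5 (Missing icon): blocked_by=1 -> Timeout error
  - ticket 6 (Stale cache): blocked_by=1 -> Timeout error

SQL:
SELECT a.title, b.name AS agent, c.title AS blocked_by
FROM tickets a
LEFT JOIN agents b ON a.agent_id = b.id
LEFT JOIN tickets c ON a.blocked_by = c.id

Result:
title          | agent | blocked_by    
---------------+-------+---------------
Timeout error  | NULL  | NULL          
Wrong timezone | Zoe   | Timeout error 
Bad redirect   | Wendy | Wrong timezone
Slow page load | Nate  | NULL          
Missing icon   | Nate  | Timeout error 
Stale cache    | Eve   | Timeout error 


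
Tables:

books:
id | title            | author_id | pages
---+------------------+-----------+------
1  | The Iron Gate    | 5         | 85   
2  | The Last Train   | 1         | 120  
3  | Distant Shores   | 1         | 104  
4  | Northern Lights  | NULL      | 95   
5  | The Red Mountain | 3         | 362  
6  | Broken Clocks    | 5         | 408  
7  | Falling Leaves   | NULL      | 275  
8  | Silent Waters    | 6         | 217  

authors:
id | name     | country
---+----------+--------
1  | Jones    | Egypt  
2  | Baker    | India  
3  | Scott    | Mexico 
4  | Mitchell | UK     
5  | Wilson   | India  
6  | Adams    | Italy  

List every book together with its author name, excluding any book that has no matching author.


INNER JOIN keeps only books rows whose author_id matches an id in authors. Walk through each book:
  - book 1 (The Iron Gate): author_id=5 -> matches Wilson
  - book 2 (The Last Train): author_id=1 -> matches Jones
  - book 3 (Distant Shores): author_id=1 -> matches Jones
  - book 4 (Northern Lights): author_id=NULL, no match -> dropped
  - book 5 (The Red Mountain): author_id=3 -> matches Scott
  - book 6 (Broken Clocks): author_id=5 -> matches Wilson
  - book 7 (Falling Leaves): author_id=NULL, no match -> dropped
  - book 8 (Silent Waters): author_id=6 -> matches Adams
So 2 of 8 rows are dropped.

SQL:
SELECT a.title, b.name AS author
FROM books a
INNER JOIN authors b ON a.author_id = b.id

Result:
title            | author
-----------------+-------
The Iron Gate    | Wilson
The Last Train   | Jones 
Distant Shores   | Jones 
The Red Mountain | Scott 
Broken Clocks    | Wilson
Silent Waters    | Adams 


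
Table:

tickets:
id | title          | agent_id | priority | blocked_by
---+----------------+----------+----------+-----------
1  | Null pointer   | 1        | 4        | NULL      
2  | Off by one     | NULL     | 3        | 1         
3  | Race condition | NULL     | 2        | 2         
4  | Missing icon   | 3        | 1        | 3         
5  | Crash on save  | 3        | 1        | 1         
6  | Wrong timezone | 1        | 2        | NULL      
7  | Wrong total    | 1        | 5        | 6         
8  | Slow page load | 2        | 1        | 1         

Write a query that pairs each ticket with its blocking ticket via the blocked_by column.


This is a self-join: tickets is joined to a second copy of itself, matching each row's blocked_by to another row's id. Use LEFT JOIN so rows with blocked_by=NULL are kept.
  - ticket 1 (Null pointer): blocked_by=NULL -> NULL
  - ticket 2 (Off by one): blocked_by=1 -> Null pointer
  - ticket 3 (Race condition): blocked_by=2 -> Off by one
  - ticket 4 (Missing icon): blocked_by=3 -> Race condition
  - ticket 5 (Crash on save): blocked_by=1 -> Null pointer
  - ticket 6 (Wrong timezone): blocked_by=NULL -> NULL
  - ticket 7 (Wrong total): blocked_by=6 -> Wrong timezone
  - ticket 8 (Slow page load): blocked_by=1 -> Null pointer

SQL:
SELECT a.title AS item, b.title AS blocked_by
FROM tickets a
LEFT JOIN tickets b ON a.blocked_by = b.id

Result:
item           | blocked_by    
---------------+---------------
Null pointer   | NULL          
Off by one     | Null pointer  
Race condition | Off by one    
Missing icon   | Race condition
Crash on save  | Null pointer  
Wrong timezone | NULL          
Wrong total    | Wrong timezone
Slow page load | Null pointer  


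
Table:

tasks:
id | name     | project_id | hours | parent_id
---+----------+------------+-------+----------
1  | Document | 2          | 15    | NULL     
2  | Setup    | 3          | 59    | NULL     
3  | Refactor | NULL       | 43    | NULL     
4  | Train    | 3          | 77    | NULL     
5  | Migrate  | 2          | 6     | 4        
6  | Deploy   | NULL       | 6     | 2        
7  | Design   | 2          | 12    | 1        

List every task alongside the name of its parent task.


This is a self-join: tasks is joined to a second copy of itself, matching each row's parent_id to another row's id. Use LEFT JOIN so rows with parent_id=NULL are kept.
  - task 1 (Document): parent_id=NULL -> NULL
  - task 2 (Setup): parent_id=NULL -> NULL
  - task 3 (Refactor): parent_id=NULL -> NULL
  - task 4 (Train): parent_id=NULL -> NULL
  - task 5 (Migrate): parent_id=4 -> Train
  - task 6 (Deploy): parent_id=2 -> Setup
  - task 7 (Design): parent_id=1 -> Document

SQL:
SELECT a.name AS item, b.name AS parent
FROM tasks a
LEFT JOIN tasks b ON a.parent_id = b.id

Result:
item     | parent  
---------+---------
Document | NULL    
Setup    | NULL    
Refactor | NULL    
Train    | NULL    
Migrate  | Train   
Deploy   | Setup   
Design   | Document


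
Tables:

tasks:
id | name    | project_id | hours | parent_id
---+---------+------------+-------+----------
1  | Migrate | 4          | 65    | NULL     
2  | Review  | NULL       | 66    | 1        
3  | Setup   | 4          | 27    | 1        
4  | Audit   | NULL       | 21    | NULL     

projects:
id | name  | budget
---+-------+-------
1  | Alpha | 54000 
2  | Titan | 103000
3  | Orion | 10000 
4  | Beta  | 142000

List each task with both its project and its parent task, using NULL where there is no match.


Two LEFT JOINs from the same base table tasks: one to projects via project_id, one to tasks itself via parent_id. Both are LEFT so every task is preserved.
Match against projects:
  - task 1 (Migrate): project_id=4 -> matches Beta
  - task 2 (Review): project_id=NULL, no match -> kept with NULL
  - task 3 (Setup): project_id=4 -> matches Beta
  - task 4 (Audit): project_id=NULL, no match -> kept with NULL
Match against tasks (self):
  - task 1 (Migrate): parent_id=NULL -> NULL
  - task 2 (Review): parent_id=1 -> Migrate
  - task 3 (Setup): parent_id=1 -> Migrate
  - task 4 (Audit): parent_id=NULL -> NULL

SQL:
SELECT a.name, b.name AS project, c.name AS parent
FROM tasks a
LEFT JOIN projects b ON a.project_id = b.id
LEFT JOIN tasks c ON a.parent_id = c.id

Result:
name    | project | parent 
--------+---------+--------
Migrate | Beta    | NULL   
Review  | NULL    | Migrate
Setup   | Beta    | Migrate
Audit   | NULL    | NULL   


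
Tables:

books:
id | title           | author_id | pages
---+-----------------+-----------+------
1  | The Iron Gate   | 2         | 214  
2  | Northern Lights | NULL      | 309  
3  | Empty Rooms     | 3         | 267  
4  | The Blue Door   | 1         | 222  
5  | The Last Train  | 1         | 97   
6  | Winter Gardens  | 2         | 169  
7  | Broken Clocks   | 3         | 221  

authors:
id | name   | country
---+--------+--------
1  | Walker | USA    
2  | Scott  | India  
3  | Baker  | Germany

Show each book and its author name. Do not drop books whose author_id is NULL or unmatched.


LEFT JOIN keeps every row from books (the left table); where author_id has no match in authors, the author columns become NULL. Walk through each book:
  - book 1 (The Iron Gate): author_id=2 -> matches Scott
  - book 2 (Northern Lights): author_id=NULL, no match -> kept with NULL
  - book 3 (Empty Rooms): author_id=3 -> matches Baker
  - book 4 (The Blue Door): author_id=1 -> matches Walker
  - book 5 (The Last Train): author_id=1 -> matches Walker
  - book 6 (Winter Gardens): author_id=2 -> matches Scott
  - book 7 (Broken Clocks): author_id=3 -> matches Baker
All 7 rows appear; 1 has NULL author.

SQL:
SELECT a.title, b.name AS author
FROM books a
LEFT JOIN authors b ON a.author_id = b.id

Result:
title           | author
----------------+-------
The Iron Gate   | Scott 
Northern Lights | NULL  
Empty Rooms     | Baker 
The Blue Door   | Walker
The Last Train  | Walker
Winter Gardens  | Scott 
Broken Clocks   | Baker 


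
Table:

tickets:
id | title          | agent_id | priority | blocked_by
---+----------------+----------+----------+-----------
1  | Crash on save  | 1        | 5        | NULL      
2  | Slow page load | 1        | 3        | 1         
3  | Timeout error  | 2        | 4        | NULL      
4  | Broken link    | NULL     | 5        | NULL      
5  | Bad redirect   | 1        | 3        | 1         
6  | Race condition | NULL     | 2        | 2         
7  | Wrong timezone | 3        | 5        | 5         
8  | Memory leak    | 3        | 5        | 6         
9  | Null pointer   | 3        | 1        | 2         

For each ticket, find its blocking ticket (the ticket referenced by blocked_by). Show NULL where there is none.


This is a self-join: tickets is joined to a second copy of itself, matching each row's blocked_by to another row's id. Use LEFT JOIN so rows with blocked_by=NULL are kept.
  - ticket 1 (Crash on save): blocked_by=NULL -> NULL
  - ticket 2 (Slow page load): blocked_by=1 -> Crash on save
  - ticket 3 (Timeout error): blocked_by=NULL -> NULL
  - ticket 4 (Broken link): blocked_by=NULL -> NULL
  - ticket 5 (Bad redirect): blocked_by=1 -> Crash on save
  - ticket 6 (Race condition): blocked_by=2 -> Slow page load
  - ticket 7 (Wrong timezone): blocked_by=5 -> Bad redirect
  - ticket 8 (Memory leak): blocked_by=6 -> Race condition
  - ticket 9 (Null pointer): blocked_by=2 -> Slow page load

SQL:
SELECT a.title AS item, b.title AS blocked_by
FROM tickets a
LEFT JOIN tickets b ON a.blocked_by = b.id

Result:
item           | blocked_by    
---------------+---------------
Crash on save  | NULL          
Slow page load | Crash on save 
Timeout error  | NULL          
Broken link    | NULL          
Bad redirect   | Crash on save 
Race condition | Slow page load
Wrong timezone | Bad redirect  
Memory leak    | Race condition
Null pointer   | Slow page load


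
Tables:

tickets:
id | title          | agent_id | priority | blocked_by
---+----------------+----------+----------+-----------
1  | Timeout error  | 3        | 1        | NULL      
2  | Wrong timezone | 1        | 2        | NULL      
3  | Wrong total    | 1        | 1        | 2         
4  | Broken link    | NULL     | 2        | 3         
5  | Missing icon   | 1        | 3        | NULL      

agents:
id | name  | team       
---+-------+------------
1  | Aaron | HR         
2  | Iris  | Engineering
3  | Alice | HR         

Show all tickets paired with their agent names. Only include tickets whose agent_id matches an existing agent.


INNER JOIN keeps only tickets rows whose agent_id matches an id in agents. Walk through each ticket:
  - ticket 1 (Timeout error): agent_id=3 -> matches Alice
  - ticket 2 (Wrong timezone): agent_id=1 -> matches Aaron
  - ticket 3 (Wrong total): agent_id=1 -> matches Aaron
  - ticket 4 (Broken link): agent_id=NULL, no match -> dropped
  - ticket 5 (Missing icon): agent_id=1 -> matches Aaron
So 1 of 5 rows is dropped.

SQL:
SELECT a.title, b.name AS agent
FROM tickets a
INNER JOIN agents b ON a.agent_id = b.id

Result:
title          | agent
---------------+------
Timeout error  | Alice
Wrong timezone | Aaron
Wrong total    | Aaron
Missing icon   | Aaron


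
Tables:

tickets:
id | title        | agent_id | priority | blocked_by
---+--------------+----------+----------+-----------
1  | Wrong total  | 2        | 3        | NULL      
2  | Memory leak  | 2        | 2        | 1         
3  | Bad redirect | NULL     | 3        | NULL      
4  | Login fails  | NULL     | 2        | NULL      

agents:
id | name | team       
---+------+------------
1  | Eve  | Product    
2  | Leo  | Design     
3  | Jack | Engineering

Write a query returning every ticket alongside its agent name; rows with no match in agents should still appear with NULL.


LEFT JOIN keeps every row from tickets (the left table); where agent_id has no match in agents, the agent columns become NULL. Walk through each ticket:
  - ticket 1 (Wrong total): agent_id=2 -> matches Leo
  - ticket 2 (Memory leak): agent_id=2 -> matches Leo
  - ticket 3 (Bad redirect): agent_id=NULL, no match -> kept with NULL
  - ticket 4 (Login fails): agent_id=NULL, no match -> kept with NULL
All 4 rows appear; 2 have NULL agent.

SQL:
SELECT a.title, b.name AS agent
FROM tickets a
LEFT JOIN agents b ON a.agent_id = b.id

Result:
title        | agent
-------------+------
Wrong total  | Leo  
Memory leak  | Leo  
Bad redirect | NULL 
Login fails  | NULL 
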